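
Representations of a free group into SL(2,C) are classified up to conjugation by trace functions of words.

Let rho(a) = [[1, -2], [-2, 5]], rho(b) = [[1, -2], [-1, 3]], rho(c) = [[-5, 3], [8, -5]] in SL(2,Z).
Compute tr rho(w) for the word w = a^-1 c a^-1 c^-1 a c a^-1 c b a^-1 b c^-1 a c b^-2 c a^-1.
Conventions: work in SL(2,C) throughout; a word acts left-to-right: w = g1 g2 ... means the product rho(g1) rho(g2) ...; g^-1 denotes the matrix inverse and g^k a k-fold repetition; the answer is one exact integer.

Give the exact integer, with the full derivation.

rho(a^-1) = [[5, 2], [2, 1]]
... * rho(c) = [[-5, 3], [8, -5]]  ->  [[-9, 5], [-2, 1]]
... * rho(a^-1) = [[5, 2], [2, 1]]  ->  [[-35, -13], [-8, -3]]
... * rho(c^-1) = [[-5, -3], [-8, -5]]  ->  [[279, 170], [64, 39]]
... * rho(a) = [[1, -2], [-2, 5]]  ->  [[-61, 292], [-14, 67]]
... * rho(c) = [[-5, 3], [8, -5]]  ->  [[2641, -1643], [606, -377]]
... * rho(a^-1) = [[5, 2], [2, 1]]  ->  [[9919, 3639], [2276, 835]]
... * rho(c) = [[-5, 3], [8, -5]]  ->  [[-20483, 11562], [-4700, 2653]]
... * rho(b) = [[1, -2], [-1, 3]]  ->  [[-32045, 75652], [-7353, 17359]]
... * rho(a^-1) = [[5, 2], [2, 1]]  ->  [[-8921, 11562], [-2047, 2653]]
... * rho(b) = [[1, -2], [-1, 3]]  ->  [[-20483, 52528], [-4700, 12053]]
... * rho(c^-1) = [[-5, -3], [-8, -5]]  ->  [[-317809, -201191], [-72924, -46165]]
... * rho(a) = [[1, -2], [-2, 5]]  ->  [[84573, -370337], [19406, -84977]]
... * rho(c) = [[-5, 3], [8, -5]]  ->  [[-3385561, 2105404], [-776846, 483103]]
... * rho(b^-1) = [[3, 2], [1, 1]]  ->  [[-8051279, -4665718], [-1847435, -1070589]]
... * rho(b^-1) = [[3, 2], [1, 1]]  ->  [[-28819555, -20768276], [-6612894, -4765459]]
... * rho(c) = [[-5, 3], [8, -5]]  ->  [[-22048433, 17382715], [-5059202, 3988613]]
... * rho(a^-1) = [[5, 2], [2, 1]]  ->  [[-75476735, -26714151], [-17318784, -6129791]]
tr = -75476735 + -6129791 = -81606526

-81606526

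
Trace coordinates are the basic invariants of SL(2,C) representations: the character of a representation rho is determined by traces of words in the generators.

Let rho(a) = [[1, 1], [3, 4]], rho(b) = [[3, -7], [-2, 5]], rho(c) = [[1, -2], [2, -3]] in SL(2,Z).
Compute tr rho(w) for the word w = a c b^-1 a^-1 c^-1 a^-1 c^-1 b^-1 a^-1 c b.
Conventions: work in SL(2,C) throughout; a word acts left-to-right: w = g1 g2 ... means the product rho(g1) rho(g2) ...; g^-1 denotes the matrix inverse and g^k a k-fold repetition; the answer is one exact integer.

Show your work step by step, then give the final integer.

rho(a) = [[1, 1], [3, 4]]
... * rho(c) = [[1, -2], [2, -3]]  ->  [[3, -5], [11, -18]]
... * rho(b^-1) = [[5, 7], [2, 3]]  ->  [[5, 6], [19, 23]]
... * rho(a^-1) = [[4, -1], [-3, 1]]  ->  [[2, 1], [7, 4]]
... * rho(c^-1) = [[-3, 2], [-2, 1]]  ->  [[-8, 5], [-29, 18]]
... * rho(a^-1) = [[4, -1], [-3, 1]]  ->  [[-47, 13], [-170, 47]]
... * rho(c^-1) = [[-3, 2], [-2, 1]]  ->  [[115, -81], [416, -293]]
... * rho(b^-1) = [[5, 7], [2, 3]]  ->  [[413, 562], [1494, 2033]]
... * rho(a^-1) = [[4, -1], [-3, 1]]  ->  [[-34, 149], [-123, 539]]
... * rho(c) = [[1, -2], [2, -3]]  ->  [[264, -379], [955, -1371]]
... * rho(b) = [[3, -7], [-2, 5]]  ->  [[1550, -3743], [5607, -13540]]
tr = 1550 + -13540 = -11990

-11990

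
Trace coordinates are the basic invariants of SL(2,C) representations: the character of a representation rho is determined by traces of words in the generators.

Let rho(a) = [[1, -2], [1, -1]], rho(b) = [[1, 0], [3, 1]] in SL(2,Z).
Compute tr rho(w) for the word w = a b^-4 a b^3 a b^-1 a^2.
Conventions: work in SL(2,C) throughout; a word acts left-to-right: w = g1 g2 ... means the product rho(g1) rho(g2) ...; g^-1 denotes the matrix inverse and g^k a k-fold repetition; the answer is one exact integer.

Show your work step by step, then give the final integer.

rho(a) = [[1, -2], [1, -1]]
... * rho(b^-1) = [[1, 0], [-3, 1]]  ->  [[7, -2], [4, -1]]
... * rho(b^-1) = [[1, 0], [-3, 1]]  ->  [[13, -2], [7, -1]]
... * rho(b^-1) = [[1, 0], [-3, 1]]  ->  [[19, -2], [10, -1]]
... * rho(b^-1) = [[1, 0], [-3, 1]]  ->  [[25, -2], [13, -1]]
... * rho(a) = [[1, -2], [1, -1]]  ->  [[23, -48], [12, -25]]
... * rho(b) = [[1, 0], [3, 1]]  ->  [[-121, -48], [-63, -25]]
... * rho(b) = [[1, 0], [3, 1]]  ->  [[-265, -48], [-138, -25]]
... * rho(b) = [[1, 0], [3, 1]]  ->  [[-409, -48], [-213, -25]]
... * rho(a) = [[1, -2], [1, -1]]  ->  [[-457, 866], [-238, 451]]
... * rho(b^-1) = [[1, 0], [-3, 1]]  ->  [[-3055, 866], [-1591, 451]]
... * rho(a) = [[1, -2], [1, -1]]  ->  [[-2189, 5244], [-1140, 2731]]
... * rho(a) = [[1, -2], [1, -1]]  ->  [[3055, -866], [1591, -451]]
tr = 3055 + -451 = 2604

2604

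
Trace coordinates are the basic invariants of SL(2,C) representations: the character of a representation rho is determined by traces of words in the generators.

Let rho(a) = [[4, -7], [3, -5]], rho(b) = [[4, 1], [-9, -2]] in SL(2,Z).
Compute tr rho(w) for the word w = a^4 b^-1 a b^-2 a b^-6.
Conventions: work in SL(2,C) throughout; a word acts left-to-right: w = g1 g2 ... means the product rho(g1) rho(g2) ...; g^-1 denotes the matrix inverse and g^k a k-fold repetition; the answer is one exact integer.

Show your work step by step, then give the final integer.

-9825262

rho(a) = [[4, -7], [3, -5]]
... * rho(a) = [[4, -7], [3, -5]]  ->  [[-5, 7], [-3, 4]]
... * rho(a) = [[4, -7], [3, -5]]  ->  [[1, 0], [0, 1]]
... * rho(a) = [[4, -7], [3, -5]]  ->  [[4, -7], [3, -5]]
... * rho(b^-1) = [[-2, -1], [9, 4]]  ->  [[-71, -32], [-51, -23]]
... * rho(a) = [[4, -7], [3, -5]]  ->  [[-380, 657], [-273, 472]]
... * rho(b^-1) = [[-2, -1], [9, 4]]  ->  [[6673, 3008], [4794, 2161]]
... * rho(b^-1) = [[-2, -1], [9, 4]]  ->  [[13726, 5359], [9861, 3850]]
... * rho(a) = [[4, -7], [3, -5]]  ->  [[70981, -122877], [50994, -88277]]
... * rho(b^-1) = [[-2, -1], [9, 4]]  ->  [[-1247855, -562489], [-896481, -404102]]
... * rho(b^-1) = [[-2, -1], [9, 4]]  ->  [[-2566691, -1002101], [-1843956, -719927]]
... * rho(b^-1) = [[-2, -1], [9, 4]]  ->  [[-3885527, -1441713], [-2791431, -1035752]]
... * rho(b^-1) = [[-2, -1], [9, 4]]  ->  [[-5204363, -1881325], [-3738906, -1351577]]
... * rho(b^-1) = [[-2, -1], [9, 4]]  ->  [[-6523199, -2320937], [-4686381, -1667402]]
... * rho(b^-1) = [[-2, -1], [9, 4]]  ->  [[-7842035, -2760549], [-5633856, -1983227]]
tr = -7842035 + -1983227 = -9825262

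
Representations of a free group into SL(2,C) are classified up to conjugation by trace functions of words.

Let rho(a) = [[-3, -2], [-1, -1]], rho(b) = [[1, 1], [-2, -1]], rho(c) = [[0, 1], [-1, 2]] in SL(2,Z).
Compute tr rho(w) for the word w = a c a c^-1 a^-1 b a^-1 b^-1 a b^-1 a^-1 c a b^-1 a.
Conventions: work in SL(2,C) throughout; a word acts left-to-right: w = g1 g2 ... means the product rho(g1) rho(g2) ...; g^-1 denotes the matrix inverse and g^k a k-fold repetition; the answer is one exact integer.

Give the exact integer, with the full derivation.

534

rho(a) = [[-3, -2], [-1, -1]]
... * rho(c) = [[0, 1], [-1, 2]]  ->  [[2, -7], [1, -3]]
... * rho(a) = [[-3, -2], [-1, -1]]  ->  [[1, 3], [0, 1]]
... * rho(c^-1) = [[2, -1], [1, 0]]  ->  [[5, -1], [1, 0]]
... * rho(a^-1) = [[-1, 2], [1, -3]]  ->  [[-6, 13], [-1, 2]]
... * rho(b) = [[1, 1], [-2, -1]]  ->  [[-32, -19], [-5, -3]]
... * rho(a^-1) = [[-1, 2], [1, -3]]  ->  [[13, -7], [2, -1]]
... * rho(b^-1) = [[-1, -1], [2, 1]]  ->  [[-27, -20], [-4, -3]]
... * rho(a) = [[-3, -2], [-1, -1]]  ->  [[101, 74], [15, 11]]
... * rho(b^-1) = [[-1, -1], [2, 1]]  ->  [[47, -27], [7, -4]]
... * rho(a^-1) = [[-1, 2], [1, -3]]  ->  [[-74, 175], [-11, 26]]
... * rho(c) = [[0, 1], [-1, 2]]  ->  [[-175, 276], [-26, 41]]
... * rho(a) = [[-3, -2], [-1, -1]]  ->  [[249, 74], [37, 11]]
... * rho(b^-1) = [[-1, -1], [2, 1]]  ->  [[-101, -175], [-15, -26]]
... * rho(a) = [[-3, -2], [-1, -1]]  ->  [[478, 377], [71, 56]]
tr = 478 + 56 = 534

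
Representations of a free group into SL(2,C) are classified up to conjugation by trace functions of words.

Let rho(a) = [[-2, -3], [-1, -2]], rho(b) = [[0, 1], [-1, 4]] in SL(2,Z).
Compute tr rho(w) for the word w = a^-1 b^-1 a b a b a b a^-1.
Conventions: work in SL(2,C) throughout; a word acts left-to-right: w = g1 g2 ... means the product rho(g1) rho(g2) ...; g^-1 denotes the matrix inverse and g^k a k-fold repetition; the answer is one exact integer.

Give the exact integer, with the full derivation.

4460

rho(a^-1) = [[-2, 3], [1, -2]]
... * rho(b^-1) = [[4, -1], [1, 0]]  ->  [[-5, 2], [2, -1]]
... * rho(a) = [[-2, -3], [-1, -2]]  ->  [[8, 11], [-3, -4]]
... * rho(b) = [[0, 1], [-1, 4]]  ->  [[-11, 52], [4, -19]]
... * rho(a) = [[-2, -3], [-1, -2]]  ->  [[-30, -71], [11, 26]]
... * rho(b) = [[0, 1], [-1, 4]]  ->  [[71, -314], [-26, 115]]
... * rho(a) = [[-2, -3], [-1, -2]]  ->  [[172, 415], [-63, -152]]
... * rho(b) = [[0, 1], [-1, 4]]  ->  [[-415, 1832], [152, -671]]
... * rho(a^-1) = [[-2, 3], [1, -2]]  ->  [[2662, -4909], [-975, 1798]]
tr = 2662 + 1798 = 4460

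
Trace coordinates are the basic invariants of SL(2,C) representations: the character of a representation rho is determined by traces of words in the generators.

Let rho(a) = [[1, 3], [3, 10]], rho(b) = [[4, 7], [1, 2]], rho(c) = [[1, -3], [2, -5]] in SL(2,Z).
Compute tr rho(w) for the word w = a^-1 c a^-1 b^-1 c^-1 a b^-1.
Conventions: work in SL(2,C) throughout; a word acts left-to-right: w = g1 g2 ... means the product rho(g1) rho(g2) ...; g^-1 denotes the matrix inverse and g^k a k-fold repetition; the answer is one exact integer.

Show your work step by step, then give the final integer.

33

rho(a^-1) = [[10, -3], [-3, 1]]
... * rho(c) = [[1, -3], [2, -5]]  ->  [[4, -15], [-1, 4]]
... * rho(a^-1) = [[10, -3], [-3, 1]]  ->  [[85, -27], [-22, 7]]
... * rho(b^-1) = [[2, -7], [-1, 4]]  ->  [[197, -703], [-51, 182]]
... * rho(c^-1) = [[-5, 3], [-2, 1]]  ->  [[421, -112], [-109, 29]]
... * rho(a) = [[1, 3], [3, 10]]  ->  [[85, 143], [-22, -37]]
... * rho(b^-1) = [[2, -7], [-1, 4]]  ->  [[27, -23], [-7, 6]]
tr = 27 + 6 = 33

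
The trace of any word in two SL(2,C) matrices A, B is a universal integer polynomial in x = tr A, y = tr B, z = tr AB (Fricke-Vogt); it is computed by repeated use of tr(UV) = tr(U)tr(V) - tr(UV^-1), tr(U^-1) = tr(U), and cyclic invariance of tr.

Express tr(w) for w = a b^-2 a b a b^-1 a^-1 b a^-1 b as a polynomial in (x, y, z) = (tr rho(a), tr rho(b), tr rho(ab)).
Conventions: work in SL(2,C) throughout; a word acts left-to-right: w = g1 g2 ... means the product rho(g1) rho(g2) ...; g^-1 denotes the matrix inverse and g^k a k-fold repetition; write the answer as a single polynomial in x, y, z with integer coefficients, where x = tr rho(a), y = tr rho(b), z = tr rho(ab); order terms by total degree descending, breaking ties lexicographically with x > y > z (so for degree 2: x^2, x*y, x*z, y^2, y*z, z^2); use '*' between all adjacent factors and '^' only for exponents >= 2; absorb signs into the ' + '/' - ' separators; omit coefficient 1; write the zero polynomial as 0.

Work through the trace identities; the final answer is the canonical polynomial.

trace(b^2 a) = trace(b) * trace(a b) - trace(a) = y*z - x
trace(b^2) = trace(b) * trace(b) - trace(1) = y^2 - 2
trace(a b^2 a) = trace(a) * trace(b^2 a) - trace(b^2) = x*y*z - x^2 - y^2 + 2
apply: trace(a b a b) = trace(a b) * trace(a b) - trace(1) = z^2 - 2
apply: trace(a b a) = trace(a) * trace(b a) - trace(b) = x*z - y
use: trace(a b^2 a b) = trace(b) * trace(a b a b) - trace(a b a) = y*z^2 - x*z - y
use: trace(b a b^-1 a b) = trace(a b^2 a) * trace(b) - trace(a b^2 a b) = x*y^2*z - x^2*y - y^3 - y*z^2 + x*z + 3*y
use: trace(a^2 b a b) = trace(a) * trace(b a b a) - trace(b a b) = x*z^2 - y*z - x
trace(a^2 b a) = trace(a) * trace(b a^2) - trace(b a) = x^2*z - x*y - z
trace(b^2 a^2 b a) = trace(b) * trace(a^2 b a b) - trace(a^2 b a) = x*y*z^2 - x^2*z - y^2*z + z
apply: trace(b^3 a) = trace(b) * trace(a b^2) - trace(a b) = y^2*z - x*y - z
apply: trace(b^3) = trace(b) * trace(b^2) - trace(b) = y^3 - 3*y
trace(b^2 a^2 b) = trace(a) * trace(b^3 a) - trace(b^3) = x*y^2*z - x^2*y - y^3 - x*z + 3*y
trace(a b a^2 b^2 a) = trace(a) * trace(b^2 a^2 b a) - trace(b^2 a^2 b) = x^2*y*z^2 - x^3*z - 2*x*y^2*z + x^2*y + y^3 + 2*x*z - 3*y
trace(b a b a b a) = trace(b a b a) * trace(b a) - trace(a b) = z^3 - 3*z
trace(a b a b a^2 b) = trace(a) * trace(b a b a b a) - trace(b a b a b) = x*z^3 - y*z^2 - 2*x*z + y
apply: trace(a b a b a^2) = trace(a) * trace(a b a b a) - trace(a b a b) = x^2*z^2 - x*y*z - x^2 - z^2 + 2
trace(a b a^2 b^2 a b) = trace(b) * trace(a b a b a^2 b) - trace(a b a b a^2) = x*y*z^3 - x^2*z^2 - y^2*z^2 - x*y*z + x^2 + y^2 + z^2 - 2
trace(a b^2 a b^-1 a b a) = trace(a b a^2 b^2 a) * trace(b) - trace(a b a^2 b^2 a b) = x^2*y^2*z^2 - x^3*y*z - 2*x*y^3*z - x*y*z^3 + x^2*y^2 + x^2*z^2 + y^4 + y^2*z^2 + 3*x*y*z - x^2 - 4*y^2 - z^2 + 2
apply: trace(a b a b a b^2 a) = trace(b) * trace(a^2 b a b a b) - trace(a^2 b a b a) = x*y*z^3 - x^2*z^2 - y^2*z^2 - x*y*z + x^2 + y^2 + z^2 - 2
trace(a b a b a b a b) = trace(b a b a b a) * trace(b a) - trace(a b a b) = z^4 - 4*z^2 + 2
apply: trace(a b a b a b^2 a b) = trace(b) * trace(a b a b a b a b) - trace(a b a b a b a) = y*z^4 - x*z^3 - 3*y*z^2 + 2*x*z + y
use: trace(a b^2 a b^-1 a b a b) = trace(a b a b a b^2 a) * trace(b) - trace(a b a b a b^2 a b) = x*y^2*z^3 - x^2*y*z^2 - y^3*z^2 - y*z^4 - x*y^2*z + x*z^3 + x^2*y + y^3 + 4*y*z^2 - 2*x*z - 3*y
trace(b a b^-1 a b a b^-1 a b) = trace(a b^2 a b^-1 a b a) * trace(b) - trace(a b^2 a b^-1 a b a b) = x^2*y^3*z^2 - x^3*y^2*z - 2*x*y^4*z - 2*x*y^2*z^3 + x^2*y^3 + 2*x^2*y*z^2 + y^5 + 2*y^3*z^2 + y*z^4 + 4*x*y^2*z - x*z^3 - 2*x^2*y - 5*y^3 - 5*y*z^2 + 2*x*z + 5*y
use: trace(a b a^2 b a b a) = trace(a) * trace(b a^2 b a b a) - trace(b a^2 b a b) = x^2*z^3 - 2*x*y*z^2 - x^2*z + y^2*z + x*y - z
use: trace(b a b a b a b) = trace(b) * trace(a b a b a b) - trace(a b a b a) = y*z^3 - x*z^2 - 2*y*z + x
trace(a b a^2 b a b a b) = trace(a) * trace(b a b a b a b a) - trace(b a b a b a b) = x*z^4 - y*z^3 - 3*x*z^2 + 2*y*z + x
trace(a b a b a b^-1 a b a) = trace(a b a^2 b a b a) * trace(b) - trace(a b a^2 b a b a b) = x^2*y*z^3 - 2*x*y^2*z^2 - x*z^4 - x^2*y*z + y^3*z + y*z^3 + x*y^2 + 3*x*z^2 - 3*y*z - x
use: trace(a b a b a b a b a b) = trace(b a b a b a) * trace(b a b a) - trace(a b) = z^5 - 5*z^3 + 5*z
trace(a b a b a b^-1 a b a b) = trace(a b a b a b a b a) * trace(b) - trace(a b a b a b a b a b) = x*y*z^4 - y^2*z^3 - z^5 - 3*x*y*z^2 + 2*y^2*z + 5*z^3 + x*y - 5*z
apply: trace(b a b^-1 a b a b^-1 a b a) = trace(a b a b a b^-1 a b a) * trace(b) - trace(a b a b a b^-1 a b a b) = x^2*y^2*z^3 - 2*x*y^3*z^2 - 2*x*y*z^4 - x^2*y^2*z + y^4*z + 2*y^2*z^3 + z^5 + x*y^3 + 6*x*y*z^2 - 5*y^2*z - 5*z^3 - 2*x*y + 5*z
trace(b a^-1 b a b^-1 a b a b^-1 a) = trace(b a b^-1 a b a b^-1 a b) * trace(a) - trace(b a b^-1 a b a b^-1 a b a) = x^3*y^3*z^2 - x^4*y^2*z - 2*x^2*y^4*z - 3*x^2*y^2*z^3 + x^3*y^3 + 2*x^3*y*z^2 + x*y^5 + 4*x*y^3*z^2 + 3*x*y*z^4 + 5*x^2*y^2*z - x^2*z^3 - y^4*z - 2*y^2*z^3 - z^5 - 2*x^3*y - 6*x*y^3 - 11*x*y*z^2 + 2*x^2*z + 5*y^2*z + 5*z^3 + 7*x*y - 5*z
apply: trace(b^-1 a b a b^-1 a^-1 b a^-1 b a) = trace(b a^-1 b a b^-1 a b a b^-1) * trace(a) - trace(b a^-1 b a b^-1 a b a b^-1 a) = -x^3*y^3*z^2 + x^4*y^2*z + 2*x^2*y^4*z + 3*x^2*y^2*z^3 - x^3*y^3 - 2*x^3*y*z^2 - x*y^5 - 4*x*y^3*z^2 - 3*x*y*z^4 - 4*x^2*y^2*z + x^2*z^3 + y^4*z + 2*y^2*z^3 + z^5 + x^3*y + 5*x*y^3 + 10*x*y*z^2 - x^2*z - 5*y^2*z - 5*z^3 - 4*x*y + 5*z
apply: trace(a b a^-1 b a^2 b a) = trace(b a^2 b a^2 b) * trace(a) - trace(b a^2 b a^2 b a) = x^3*y*z^2 - x^4*z - 2*x^2*y^2*z - x^2*z^3 + x^3*y + x*y^3 + 2*x*y*z^2 + 3*x^2*z - y^2*z - 4*x*y + z
trace(a b a^-1 b a^2 b a b) = trace(b a^2 b a b a b) * trace(a) - trace(b a^2 b a b a b a) = x^2*y*z^3 - x^3*z^2 - x*y^2*z^2 - x*z^4 - x^2*y*z + y*z^3 + x^3 + x*y^2 + 4*x*z^2 - 2*y*z - 3*x
use: trace(b a^-1 b a^2 b a b^-1 a) = trace(a b a^-1 b a^2 b a) * trace(b) - trace(a b a^-1 b a^2 b a b) = x^3*y^2*z^2 - x^4*y*z - 2*x^2*y^3*z - 2*x^2*y*z^3 + x^3*y^2 + x^3*z^2 + x*y^4 + 3*x*y^2*z^2 + x*z^4 + 4*x^2*y*z - y^3*z - y*z^3 - x^3 - 5*x*y^2 - 4*x*z^2 + 3*y*z + 3*x
use: trace(a b a b^-1 a^-1 b a^-1 b a) = trace(b a^-1 b a^2 b a b^-1) * trace(a) - trace(b a^-1 b a^2 b a b^-1 a) = -x^3*y^2*z^2 + x^4*y*z + 2*x^2*y^3*z + 2*x^2*y*z^3 - x^3*y^2 - x^3*z^2 - x*y^4 - 3*x*y^2*z^2 - x*z^4 - 3*x^2*y*z + y^3*z + y*z^3 + 4*x*y^2 + 4*x*z^2 - 3*y*z - x
use: trace(a b^-2 a b a b^-1 a^-1 b a^-1 b) = trace(b^-1 a b a b^-1 a^-1 b a^-1 b a) * trace(b) - trace(b^-1 a b a b^-1 a^-1 b a^-1 b a b) = -x^3*y^4*z^2 + x^4*y^3*z + 2*x^2*y^5*z + 3*x^2*y^3*z^3 - x^3*y^4 - x^3*y^2*z^2 - x*y^6 - 4*x*y^4*z^2 - 3*x*y^2*z^4 - x^4*y*z - 6*x^2*y^3*z - x^2*y*z^3 + y^5*z + 2*y^3*z^3 + y*z^5 + 2*x^3*y^2 + x^3*z^2 + 6*x*y^4 + 13*x*y^2*z^2 + x*z^4 + 2*x^2*y*z - 6*y^3*z - 6*y*z^3 - 8*x*y^2 - 4*x*z^2 + 8*y*z + x

-x^3*y^4*z^2 + x^4*y^3*z + 2*x^2*y^5*z + 3*x^2*y^3*z^3 - x^3*y^4 - x^3*y^2*z^2 - x*y^6 - 4*x*y^4*z^2 - 3*x*y^2*z^4 - x^4*y*z - 6*x^2*y^3*z - x^2*y*z^3 + y^5*z + 2*y^3*z^3 + y*z^5 + 2*x^3*y^2 + x^3*z^2 + 6*x*y^4 + 13*x*y^2*z^2 + x*z^4 + 2*x^2*y*z - 6*y^3*z - 6*y*z^3 - 8*x*y^2 - 4*x*z^2 + 8*y*z + x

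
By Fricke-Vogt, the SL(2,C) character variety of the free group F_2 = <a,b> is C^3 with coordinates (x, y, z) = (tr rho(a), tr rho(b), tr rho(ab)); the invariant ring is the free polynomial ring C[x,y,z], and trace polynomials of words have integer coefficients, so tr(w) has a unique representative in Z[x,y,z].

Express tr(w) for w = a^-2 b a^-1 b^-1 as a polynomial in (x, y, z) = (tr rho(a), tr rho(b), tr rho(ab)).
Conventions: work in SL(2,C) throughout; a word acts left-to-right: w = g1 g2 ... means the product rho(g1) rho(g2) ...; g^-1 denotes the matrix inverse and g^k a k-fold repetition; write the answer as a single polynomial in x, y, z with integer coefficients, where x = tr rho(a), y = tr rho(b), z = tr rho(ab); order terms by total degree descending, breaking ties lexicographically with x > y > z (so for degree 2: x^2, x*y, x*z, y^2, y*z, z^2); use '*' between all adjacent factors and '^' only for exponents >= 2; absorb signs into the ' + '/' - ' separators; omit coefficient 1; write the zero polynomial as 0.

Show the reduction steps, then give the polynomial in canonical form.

x^2*y*z - x*y^2 - x*z^2 + x

trace(a^-1) = trace(a) = x
trace(a b a) = trace(a) * trace(b a) - trace(b) = x*z - y
trace(a b a b) = trace(a b) * trace(a b) - trace(1)   [split at repeated a] = z^2 - 2
trace(b^-1 a b a) = trace(a b a) * trace(b) - trace(a b a b) = x*y*z - y^2 - z^2 + 2
trace(b a^-1 b^-1 a) = trace(b^-1 a b) * trace(a) - trace(b^-1 a b a) = -x*y*z + x^2 + y^2 + z^2 - 2
trace(a^-1 b a^-1 b^-1) = trace(b a^-1 b^-1) * trace(a) - trace(b a^-1 b^-1 a) = x*y*z - y^2 - z^2 + 2
trace(a^-2 b a^-1 b^-1) = trace(a^-1 b a^-1 b^-1) * trace(a) - trace(a^-1 b a^-1 b^-1 a) = x^2*y*z - x*y^2 - x*z^2 + x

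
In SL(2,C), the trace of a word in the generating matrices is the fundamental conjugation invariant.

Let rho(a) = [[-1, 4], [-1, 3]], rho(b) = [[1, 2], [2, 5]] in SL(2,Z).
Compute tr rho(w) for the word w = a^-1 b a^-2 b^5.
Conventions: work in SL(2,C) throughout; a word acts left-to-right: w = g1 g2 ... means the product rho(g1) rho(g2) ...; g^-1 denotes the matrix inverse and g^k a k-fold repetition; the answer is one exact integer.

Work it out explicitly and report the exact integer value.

rho(a^-1) = [[3, -4], [1, -1]]
... * rho(b) = [[1, 2], [2, 5]]  ->  [[-5, -14], [-1, -3]]
... * rho(a^-1) = [[3, -4], [1, -1]]  ->  [[-29, 34], [-6, 7]]
... * rho(a^-1) = [[3, -4], [1, -1]]  ->  [[-53, 82], [-11, 17]]
... * rho(b) = [[1, 2], [2, 5]]  ->  [[111, 304], [23, 63]]
... * rho(b) = [[1, 2], [2, 5]]  ->  [[719, 1742], [149, 361]]
... * rho(b) = [[1, 2], [2, 5]]  ->  [[4203, 10148], [871, 2103]]
... * rho(b) = [[1, 2], [2, 5]]  ->  [[24499, 59146], [5077, 12257]]
... * rho(b) = [[1, 2], [2, 5]]  ->  [[142791, 344728], [29591, 71439]]
tr = 142791 + 71439 = 214230

214230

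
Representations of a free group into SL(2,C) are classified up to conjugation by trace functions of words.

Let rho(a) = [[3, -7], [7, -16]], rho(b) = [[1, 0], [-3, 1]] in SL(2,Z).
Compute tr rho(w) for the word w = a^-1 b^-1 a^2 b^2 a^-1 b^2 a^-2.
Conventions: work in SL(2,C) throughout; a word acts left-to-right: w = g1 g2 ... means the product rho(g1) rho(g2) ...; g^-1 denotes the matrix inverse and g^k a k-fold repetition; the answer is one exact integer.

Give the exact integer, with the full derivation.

rho(a^-1) = [[-16, 7], [-7, 3]]
... * rho(b^-1) = [[1, 0], [3, 1]]  ->  [[5, 7], [2, 3]]
... * rho(a) = [[3, -7], [7, -16]]  ->  [[64, -147], [27, -62]]
... * rho(a) = [[3, -7], [7, -16]]  ->  [[-837, 1904], [-353, 803]]
... * rho(b) = [[1, 0], [-3, 1]]  ->  [[-6549, 1904], [-2762, 803]]
... * rho(b) = [[1, 0], [-3, 1]]  ->  [[-12261, 1904], [-5171, 803]]
... * rho(a^-1) = [[-16, 7], [-7, 3]]  ->  [[182848, -80115], [77115, -33788]]
... * rho(b) = [[1, 0], [-3, 1]]  ->  [[423193, -80115], [178479, -33788]]
... * rho(b) = [[1, 0], [-3, 1]]  ->  [[663538, -80115], [279843, -33788]]
... * rho(a^-1) = [[-16, 7], [-7, 3]]  ->  [[-10055803, 4404421], [-4240972, 1857537]]
... * rho(a^-1) = [[-16, 7], [-7, 3]]  ->  [[130061901, -57177358], [54852793, -24114193]]
tr = 130061901 + -24114193 = 105947708

105947708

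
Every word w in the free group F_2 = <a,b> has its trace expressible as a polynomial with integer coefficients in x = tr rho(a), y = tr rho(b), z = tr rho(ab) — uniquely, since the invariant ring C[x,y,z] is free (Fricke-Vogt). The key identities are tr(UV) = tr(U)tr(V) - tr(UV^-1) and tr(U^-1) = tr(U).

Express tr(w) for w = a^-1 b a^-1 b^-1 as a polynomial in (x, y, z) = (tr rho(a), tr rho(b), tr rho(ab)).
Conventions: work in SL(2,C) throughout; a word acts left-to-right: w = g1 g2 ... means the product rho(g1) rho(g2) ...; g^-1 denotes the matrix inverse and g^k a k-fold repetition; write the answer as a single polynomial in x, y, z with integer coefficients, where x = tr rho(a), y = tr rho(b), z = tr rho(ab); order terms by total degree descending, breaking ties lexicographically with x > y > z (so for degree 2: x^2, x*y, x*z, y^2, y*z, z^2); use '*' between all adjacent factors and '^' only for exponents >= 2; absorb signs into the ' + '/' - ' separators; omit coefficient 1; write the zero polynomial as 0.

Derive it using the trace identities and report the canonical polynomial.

trace(a^-1) = trace(a) = x
so trace(b a b) = trace(b) trace(a b) - trace(a) = y*z - x
trace(b a b a) = trace(b a) trace(b a) - trace(1)   [split at repeated b] = z^2 - 2
trace(a^-1 b a b) = trace(b a b) trace(a) - trace(b a b a) = x*y*z - x^2 - z^2 + 2
reduce: trace(b^-1 a^-1 b a) = trace(a^-1 b a) trace(b) - trace(a^-1 b a b) = -x*y*z + x^2 + y^2 + z^2 - 2
trace(a^-1 b a^-1 b^-1) = trace(b^-1 a^-1 b) trace(a) - trace(b^-1 a^-1 b a) = x*y*z - y^2 - z^2 + 2

x*y*z - y^2 - z^2 + 2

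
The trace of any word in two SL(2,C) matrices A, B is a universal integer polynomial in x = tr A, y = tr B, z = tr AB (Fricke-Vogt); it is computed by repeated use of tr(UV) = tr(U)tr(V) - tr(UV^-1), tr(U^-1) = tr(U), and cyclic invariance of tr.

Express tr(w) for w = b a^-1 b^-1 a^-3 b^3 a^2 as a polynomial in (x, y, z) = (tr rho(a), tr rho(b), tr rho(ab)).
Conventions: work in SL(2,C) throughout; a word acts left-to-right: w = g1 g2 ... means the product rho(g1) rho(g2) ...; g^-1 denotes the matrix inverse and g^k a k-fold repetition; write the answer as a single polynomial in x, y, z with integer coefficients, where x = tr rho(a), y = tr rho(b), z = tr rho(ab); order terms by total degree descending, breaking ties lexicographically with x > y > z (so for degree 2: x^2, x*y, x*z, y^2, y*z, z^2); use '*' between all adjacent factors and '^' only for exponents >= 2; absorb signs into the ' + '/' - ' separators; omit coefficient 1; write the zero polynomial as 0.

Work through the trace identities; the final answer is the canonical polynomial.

x^4*y^3*z^2 - x^5*y^2*z - 2*x^3*y^4*z - x^3*y^2*z^3 + x^4*y^3 - x^4*y*z^2 + x^2*y^5 + x^5*z + 7*x^3*y^2*z + x^3*z^3 + 2*x*y^4*z + x*y^2*z^3 - x^4*y - 5*x^2*y^3 - y^5 - y^3*z^2 - 5*x^3*z - 8*x*y^2*z - x*z^3 + 4*x^2*y + 5*y^3 + 2*y*z^2 + 5*x*z - 5*y

use: trace(b^2) = trace(b) * trace(b) - trace(1)   [square of b] = y^2 - 2
trace(b^3) = trace(b) * trace(b^2) - trace(b)   [square of b] = y^3 - 3*y
apply: trace(b a b) = trace(b) * trace(a b) - trace(a)   [square of b] = y*z - x
apply: trace(b^3 a) = trace(b) * trace(b a b) - trace(b a)   [square of b] = y^2*z - x*y - z
use: trace(a^-1 b^3) = trace(b^3) * trace(a) - trace(b^3 a)   [inverse elimination on a] = x*y^3 - y^2*z - 2*x*y + z
trace(a^2 b) = trace(a) * trace(b a) - trace(b)   [square of a] = x*z - y
trace(a^2) = trace(a) * trace(a) - trace(1)   [square of a] = x^2 - 2
use: trace(b a^2 b) = trace(b) * trace(a^2 b) - trace(a^2)   [square of b] = x*y*z - x^2 - y^2 + 2
apply: trace(a^2 b^3) = trace(b) * trace(b a^2 b) - trace(b a^2)   [square of b] = x*y^2*z - x^2*y - y^3 - x*z + 3*y
use: trace(b^3 a^2 b) = trace(b) * trace(a^2 b^3) - trace(a^2 b^2)   [square of b] = x*y^3*z - x^2*y^2 - y^4 - 2*x*y*z + x^2 + 4*y^2 - 2
use: trace(b a b a) = trace(b a) * trace(b a) - trace(1)   [split at a repeated b] = z^2 - 2
apply: trace(a^2 b a b) = trace(a) * trace(b a b a) - trace(b a b)   [square of a] = x*z^2 - y*z - x
trace(a^2 b a) = trace(a) * trace(a b a) - trace(a b)   [square of a] = x^2*z - x*y - z
trace(a^2 b a b^2) = trace(b) * trace(a^2 b a b) - trace(a^2 b a)   [square of b] = x*y*z^2 - x^2*z - y^2*z + z
apply: trace(a^2 b a b^3) = trace(b) * trace(a^2 b a b^2) - trace(a^2 b a b)   [square of b] = x*y^2*z^2 - x^2*y*z - y^3*z - x*z^2 + 2*y*z + x
trace(b^3 a^2 b a b) = trace(b) * trace(a^2 b a b^3) - trace(a^2 b a b^2)   [square of b] = x*y^3*z^2 - x^2*y^2*z - y^4*z - 2*x*y*z^2 + x^2*z + 3*y^2*z + x*y - z
apply: trace(b a b a b a) = trace(a b a b) * trace(a b) - trace(b a)   [split at a repeated a] = z^3 - 3*z
trace(b a b a b) = trace(b) * trace(a b a b) - trace(a b a)   [square of b] = y*z^2 - x*z - y
use: trace(a^2 b a b a b) = trace(a) * trace(b a b a b a) - trace(b a b a b)   [square of a] = x*z^3 - y*z^2 - 2*x*z + y
trace(a^2 b a b a) = trace(a) * trace(a b a b a) - trace(a b a b)   [square of a] = x^2*z^2 - x*y*z - x^2 - z^2 + 2
apply: trace(a^2 b a b a b^2) = trace(b) * trace(a^2 b a b a b) - trace(a^2 b a b a)   [square of b] = x*y*z^3 - x^2*z^2 - y^2*z^2 - x*y*z + x^2 + y^2 + z^2 - 2
trace(b^3 a^2 b a b a) = trace(b) * trace(a^2 b a b a b^2) - trace(a^2 b a b a b)   [square of b] = x*y^2*z^3 - x^2*y*z^2 - y^3*z^2 - x*y^2*z - x*z^3 + x^2*y + y^3 + 2*y*z^2 + 2*x*z - 3*y
trace(a^-1 b^3 a^2 b a b) = trace(b^3 a^2 b a b) * trace(a) - trace(b^3 a^2 b a b a)   [inverse elimination on a] = x^2*y^3*z^2 - x^3*y^2*z - x*y^4*z - x*y^2*z^3 - x^2*y*z^2 + y^3*z^2 + x^3*z + 4*x*y^2*z + x*z^3 - y^3 - 2*y*z^2 - 3*x*z + 3*y
use: trace(a^-1 b^3 a^2 b a b^-1) = trace(a^-1 b^3 a^2 b a) * trace(b) - trace(a^-1 b^3 a^2 b a b)   [inverse elimination on b] = -x^2*y^3*z^2 + x^3*y^2*z + 2*x*y^4*z + x*y^2*z^3 - x^2*y^3 + x^2*y*z^2 - y^5 - y^3*z^2 - x^3*z - 6*x*y^2*z - x*z^3 + x^2*y + 5*y^3 + 2*y*z^2 + 3*x*z - 5*y
use: trace(a^-1 b^3 a^2 b a b^-1 a^-1) = trace(a^-1 b^3 a^2 b a b^-1) * trace(a) - trace(a^-1 b^3 a^2 b a b^-1 a)   [inverse elimination on a] = -x^3*y^3*z^2 + x^4*y^2*z + 2*x^2*y^4*z + x^2*y^2*z^3 - x^3*y^3 + x^3*y*z^2 - x*y^5 - x*y^3*z^2 - x^4*z - 6*x^2*y^2*z - x^2*z^3 + x^3*y + 5*x*y^3 + x*y*z^2 + 4*x^2*z + y^2*z - 5*x*y - z
use: trace(b^-1 a^-3 b^3 a^2 b a) = trace(a^-1 b^3 a^2 b a b^-1 a^-1) * trace(a) - trace(a^-1 b^3 a^2 b a b^-1)   [inverse elimination on a] = -x^4*y^3*z^2 + x^5*y^2*z + 2*x^3*y^4*z + x^3*y^2*z^3 - x^4*y^3 + x^4*y*z^2 - x^2*y^5 - x^5*z - 7*x^3*y^2*z - x^3*z^3 - 2*x*y^4*z - x*y^2*z^3 + x^4*y + 6*x^2*y^3 + y^5 + y^3*z^2 + 5*x^3*z + 7*x*y^2*z + x*z^3 - 6*x^2*y - 5*y^3 - 2*y*z^2 - 4*x*z + 5*y
apply: trace(b a^-1 b^-1 a^-3 b^3 a^2) = trace(b^-1 a^-3 b^3 a^2 b) * trace(a) - trace(b^-1 a^-3 b^3 a^2 b a)   [inverse elimination on a] = x^4*y^3*z^2 - x^5*y^2*z - 2*x^3*y^4*z - x^3*y^2*z^3 + x^4*y^3 - x^4*y*z^2 + x^2*y^5 + x^5*z + 7*x^3*y^2*z + x^3*z^3 + 2*x*y^4*z + x*y^2*z^3 - x^4*y - 5*x^2*y^3 - y^5 - y^3*z^2 - 5*x^3*z - 8*x*y^2*z - x*z^3 + 4*x^2*y + 5*y^3 + 2*y*z^2 + 5*x*z - 5*y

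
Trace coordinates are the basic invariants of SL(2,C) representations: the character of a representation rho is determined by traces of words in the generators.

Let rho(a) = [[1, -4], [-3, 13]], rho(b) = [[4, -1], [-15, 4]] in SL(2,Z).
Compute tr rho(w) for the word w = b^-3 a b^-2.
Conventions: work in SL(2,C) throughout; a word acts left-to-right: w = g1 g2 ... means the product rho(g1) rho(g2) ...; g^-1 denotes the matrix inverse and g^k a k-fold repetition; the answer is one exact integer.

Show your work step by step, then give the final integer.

rho(b^-1) = [[4, 1], [15, 4]]
... * rho(b^-1) = [[4, 1], [15, 4]]  ->  [[31, 8], [120, 31]]
... * rho(b^-1) = [[4, 1], [15, 4]]  ->  [[244, 63], [945, 244]]
... * rho(a) = [[1, -4], [-3, 13]]  ->  [[55, -157], [213, -608]]
... * rho(b^-1) = [[4, 1], [15, 4]]  ->  [[-2135, -573], [-8268, -2219]]
... * rho(b^-1) = [[4, 1], [15, 4]]  ->  [[-17135, -4427], [-66357, -17144]]
tr = -17135 + -17144 = -34279

-34279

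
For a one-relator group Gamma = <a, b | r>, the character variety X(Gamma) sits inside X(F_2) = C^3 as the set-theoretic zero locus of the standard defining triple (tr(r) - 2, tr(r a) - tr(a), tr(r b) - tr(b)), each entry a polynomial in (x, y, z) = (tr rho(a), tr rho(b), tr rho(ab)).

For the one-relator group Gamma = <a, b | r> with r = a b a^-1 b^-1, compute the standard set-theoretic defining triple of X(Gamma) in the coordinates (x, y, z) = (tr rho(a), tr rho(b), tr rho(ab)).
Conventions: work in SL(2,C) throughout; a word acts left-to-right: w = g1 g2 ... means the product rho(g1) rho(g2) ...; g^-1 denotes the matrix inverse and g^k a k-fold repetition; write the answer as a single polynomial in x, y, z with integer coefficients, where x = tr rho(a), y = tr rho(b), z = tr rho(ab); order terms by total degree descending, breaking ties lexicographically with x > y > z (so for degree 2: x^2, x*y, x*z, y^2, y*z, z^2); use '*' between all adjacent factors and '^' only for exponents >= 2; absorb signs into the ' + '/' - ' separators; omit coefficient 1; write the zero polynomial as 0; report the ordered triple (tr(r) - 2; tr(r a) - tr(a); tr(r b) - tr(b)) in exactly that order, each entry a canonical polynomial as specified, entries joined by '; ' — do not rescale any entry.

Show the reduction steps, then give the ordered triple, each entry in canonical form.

apply: trace(b a b) = trace(b) * trace(a b) - trace(a) = y*z - x
apply: trace(b a b a) = trace(a b) * trace(a b) - trace(1)   [split at repeated a] = z^2 - 2
trace(a b a^-1 b) = trace(b a b) * trace(a) - trace(b a b a) = x*y*z - x^2 - z^2 + 2
use: trace(a b a^-1 b^-1) = trace(a b a^-1) * trace(b) - trace(a b a^-1 b) = -x*y*z + x^2 + y^2 + z^2 - 2
use: trace(a^2 b) = trace(a) * trace(b a) - trace(b)   [square of a] = x*z - y
trace(a^2) = trace(a) * trace(a) - trace(1)   [square of a] = x^2 - 2
trace(b a^2 b) = trace(b) * trace(a^2 b) - trace(a^2)   [square of b] = x*y*z - x^2 - y^2 + 2
trace(b a^2 b a) = trace(a) * trace(b a b a) - trace(b a b)   [square of a] = x*z^2 - y*z - x
trace(a^2 b a^-1 b) = trace(b a^2 b) * trace(a) - trace(b a^2 b a)   [inverse elimination on a] = x^2*y*z - x^3 - x*y^2 - x*z^2 + y*z + 3*x
trace(a b a^-1 b^-1 a) = trace(a^2 b a^-1) * trace(b) - trace(a^2 b a^-1 b)   [inverse elimination on b] = -x^2*y*z + x^3 + x*y^2 + x*z^2 - 3*x
assemble the triple (trace(r) - 2; trace(r a) - x; trace(r b) - y)

-x*y*z + x^2 + y^2 + z^2 - 4; -x^2*y*z + x^3 + x*y^2 + x*z^2 - 4*x; 0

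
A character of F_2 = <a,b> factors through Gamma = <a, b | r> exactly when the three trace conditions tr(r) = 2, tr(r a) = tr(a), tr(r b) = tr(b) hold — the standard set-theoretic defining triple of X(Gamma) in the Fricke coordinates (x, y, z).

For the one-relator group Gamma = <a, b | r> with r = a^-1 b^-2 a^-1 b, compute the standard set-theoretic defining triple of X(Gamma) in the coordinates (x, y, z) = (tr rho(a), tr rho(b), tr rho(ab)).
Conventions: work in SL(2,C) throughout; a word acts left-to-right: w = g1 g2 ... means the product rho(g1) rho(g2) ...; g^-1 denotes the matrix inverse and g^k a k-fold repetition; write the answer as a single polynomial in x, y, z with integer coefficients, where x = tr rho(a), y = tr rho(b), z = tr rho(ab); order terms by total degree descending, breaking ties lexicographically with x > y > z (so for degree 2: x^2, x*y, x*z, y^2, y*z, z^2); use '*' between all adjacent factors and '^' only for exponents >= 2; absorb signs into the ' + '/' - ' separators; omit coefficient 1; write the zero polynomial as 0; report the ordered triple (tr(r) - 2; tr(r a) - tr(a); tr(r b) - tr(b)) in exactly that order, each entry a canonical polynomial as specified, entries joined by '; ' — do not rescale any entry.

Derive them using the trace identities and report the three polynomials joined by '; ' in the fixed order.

x*y^2*z - x^2*y - y^3 - y*z^2 + x*z + 3*y - 2; -x + z; x*y^3*z - x^2*y^2 - y^4 - y^2*z^2 + x^2 + 4*y^2 - y - 2

tr(a^-1 b) = tr(b) * tr(a) - tr(b a)  (eliminate a^-1) = x*y - z
so tr(a^-1 b a^-1) = tr(a^-1 b) * tr(a) - tr(a^-1 b a)  (eliminate a^-1) = x^2*y - x*z - y
reduce: tr(b^2) = tr(b) * tr(b) - tr(1)  (reduce the b square) = y^2 - 2
so tr(b^2 a) = tr(b) * tr(a b) - tr(a)  (reduce the b square) = y*z - x
tr(b a^-1 b) = tr(b^2) * tr(a) - tr(b^2 a)  (eliminate a^-1) = x*y^2 - y*z - x
so tr(b a b a) = tr(b a) * tr(b a) - tr(1)  (split on b) = z^2 - 2
tr(b a^-1 b a) = tr(b a b) * tr(a) - tr(b a b a)  (eliminate a^-1) = x*y*z - x^2 - z^2 + 2
tr(a^-1 b a^-1 b) = tr(b a^-1 b) * tr(a) - tr(b a^-1 b a)  (eliminate a^-1) = x^2*y^2 - 2*x*y*z + z^2 - 2
tr(a^-1 b a^-1 b^-1) = tr(a^-1 b a^-1) * tr(b) - tr(a^-1 b a^-1 b)  (eliminate b^-1) = x*y*z - y^2 - z^2 + 2
reduce: tr(a^-1 b^-2 a^-1 b) = tr(a^-1 b a^-1 b^-1) * tr(b) - tr(a^-1 b a^-1)  (eliminate b^-1) = x*y^2*z - x^2*y - y^3 - y*z^2 + x*z + 3*y
tr(b^2 a b) = tr(b) * tr(a b^2) - tr(a b) = y^2*z - x*y - z
tr(a b a) = tr(a) * tr(b a) - tr(b) = x*z - y
tr(b^2 a b a) = tr(b) * tr(a b a b) - tr(a b a) = y*z^2 - x*z - y
tr(a^-1 b^2 a b) = tr(b^2 a b) * tr(a) - tr(b^2 a b a) = x*y^2*z - x^2*y - y*z^2 + y
reduce: tr(b^-1 a^-1 b^2 a) = tr(a^-1 b^2 a) * tr(b) - tr(a^-1 b^2 a b) = -x*y^2*z + x^2*y + y^3 + y*z^2 - 3*y
tr(b^-1 a^-1 b^2 a^-1) = tr(b^-1 a^-1 b^2) * tr(a) - tr(b^-1 a^-1 b^2 a) = x*y^2*z - y^3 - y*z^2 - x*z + 3*y
reduce: tr(a^-1 b^2 a^-1) = tr(b^2 a^-1) * tr(a) - tr(b^2) = x^2*y^2 - x*y*z - x^2 - y^2 + 2
tr(a^-1 b^-2 a^-1 b^2) = tr(b^-1 a^-1 b^2 a^-1) * tr(b) - tr(b^-1 a^-1 b^2 a^-1 b) = x*y^3*z - x^2*y^2 - y^4 - y^2*z^2 + x^2 + 4*y^2 - 2
assemble the triple (tr(r) - 2; tr(r a) - x; tr(r b) - y)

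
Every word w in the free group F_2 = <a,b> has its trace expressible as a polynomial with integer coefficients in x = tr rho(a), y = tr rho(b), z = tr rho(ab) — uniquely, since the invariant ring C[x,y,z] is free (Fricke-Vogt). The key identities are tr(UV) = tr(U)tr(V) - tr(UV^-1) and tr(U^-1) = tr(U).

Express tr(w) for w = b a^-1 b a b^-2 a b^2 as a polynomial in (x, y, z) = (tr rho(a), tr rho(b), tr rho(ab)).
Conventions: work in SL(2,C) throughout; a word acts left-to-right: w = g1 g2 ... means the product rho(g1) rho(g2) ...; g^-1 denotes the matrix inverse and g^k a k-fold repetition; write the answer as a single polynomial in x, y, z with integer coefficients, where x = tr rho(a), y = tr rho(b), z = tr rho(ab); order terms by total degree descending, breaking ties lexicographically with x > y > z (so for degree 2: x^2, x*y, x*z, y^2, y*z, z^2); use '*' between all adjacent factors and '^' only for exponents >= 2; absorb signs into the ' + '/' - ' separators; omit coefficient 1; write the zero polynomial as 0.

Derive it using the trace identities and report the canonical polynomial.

x^2*y^5*z - x^3*y^4 - x*y^6 - 2*x*y^4*z^2 - x^2*y^3*z + y^5*z + y^3*z^3 + 2*x^3*y^2 + 6*x*y^4 + 3*x*y^2*z^2 - 5*y^3*z - y*z^3 - x^3 - 9*x*y^2 - x*z^2 + 5*y*z + 3*x

tr(b a b) = tr(b) tr(a b) - tr(a) = y*z - x
tr(b^3 a) = tr(b) tr(b a b) - tr(b a) = y^2*z - x*y - z
tr(b^2) = tr(b) tr(b) - tr(1) = y^2 - 2
tr(b^3) = tr(b) tr(b^2) - tr(b) = y^3 - 3*y
tr(b^2 a^2 b) = tr(a) tr(b^3 a) - tr(b^3) = x*y^2*z - x^2*y - y^3 - x*z + 3*y
tr(b^2 a^2) = tr(a) tr(b^2 a) - tr(b^2) = x*y*z - x^2 - y^2 + 2
tr(a b^4 a) = tr(b) tr(b^2 a^2 b) - tr(b^2 a^2) = x*y^3*z - x^2*y^2 - y^4 - 2*x*y*z + x^2 + 4*y^2 - 2
tr(a b a b) = tr(b a) tr(b a) - tr(1) = z^2 - 2
tr(a b a) = tr(a) tr(b a) - tr(b) = x*z - y
tr(b a b a b) = tr(b) tr(a b a b) - tr(a b a) = y*z^2 - x*z - y
tr(a b a b^3) = tr(b) tr(b a b a b) - tr(b a b a) = y^2*z^2 - x*y*z - y^2 - z^2 + 2
tr(a b^4 a b) = tr(b) tr(a b a b^3) - tr(a b a b^2) = y^3*z^2 - x*y^2*z - y^3 - 2*y*z^2 + x*z + 3*y
tr(a b^4 a b^-1) = tr(a b^4 a) tr(b) - tr(a b^4 a b) = x*y^4*z - x^2*y^3 - y^5 - y^3*z^2 - x*y^2*z + x^2*y + 5*y^3 + 2*y*z^2 - x*z - 5*y
tr(b a b^-2 a b^3) = tr(a b^4 a b^-1) tr(b) - tr(a b^4 a) = x*y^5*z - x^2*y^4 - y^6 - y^4*z^2 - 2*x*y^3*z + 2*x^2*y^2 + 6*y^4 + 2*y^2*z^2 + x*y*z - x^2 - 9*y^2 + 2
tr(a b a^2 b) = tr(a) tr(b a b a) - tr(b a b) = x*z^2 - y*z - x
tr(a b a^2) = tr(a) tr(a b a) - tr(a b) = x^2*z - x*y - z
tr(a b a^2 b^2) = tr(b) tr(a b a^2 b) - tr(a b a^2) = x*y*z^2 - x^2*z - y^2*z + z
tr(a b^3 a b a) = tr(b) tr(a b a^2 b^2) - tr(a b a^2 b) = x*y^2*z^2 - x^2*y*z - y^3*z - x*z^2 + 2*y*z + x
tr(a b a b a b) = tr(a b a b) tr(a b) - tr(b a) = z^3 - 3*z
tr(a b a b a b^2) = tr(b) tr(a b a b a b) - tr(a b a b a) = y*z^3 - x*z^2 - 2*y*z + x
tr(a b^3 a b a b) = tr(b) tr(a b a b a b^2) - tr(a b a b a b) = y^2*z^3 - x*y*z^2 - 2*y^2*z - z^3 + x*y + 3*z
tr(b^-1 a b^3 a b a) = tr(a b^3 a b a) tr(b) - tr(a b^3 a b a b) = x*y^3*z^2 - x^2*y^2*z - y^4*z - y^2*z^3 + 4*y^2*z + z^3 - 3*z
tr(b a b^-2 a b^3 a) = tr(b^-1 a b^3 a b a) tr(b) - tr(b^-1 a b^3 a b a b) = x*y^4*z^2 - x^2*y^3*z - y^5*z - y^3*z^3 - x*y^2*z^2 + x^2*y*z + 5*y^3*z + y*z^3 + x*z^2 - 5*y*z - x
tr(b a^-1 b a b^-2 a b^2) = tr(b a b^-2 a b^3) tr(a) - tr(b a b^-2 a b^3 a) = x^2*y^5*z - x^3*y^4 - x*y^6 - 2*x*y^4*z^2 - x^2*y^3*z + y^5*z + y^3*z^3 + 2*x^3*y^2 + 6*x*y^4 + 3*x*y^2*z^2 - 5*y^3*z - y*z^3 - x^3 - 9*x*y^2 - x*z^2 + 5*y*z + 3*x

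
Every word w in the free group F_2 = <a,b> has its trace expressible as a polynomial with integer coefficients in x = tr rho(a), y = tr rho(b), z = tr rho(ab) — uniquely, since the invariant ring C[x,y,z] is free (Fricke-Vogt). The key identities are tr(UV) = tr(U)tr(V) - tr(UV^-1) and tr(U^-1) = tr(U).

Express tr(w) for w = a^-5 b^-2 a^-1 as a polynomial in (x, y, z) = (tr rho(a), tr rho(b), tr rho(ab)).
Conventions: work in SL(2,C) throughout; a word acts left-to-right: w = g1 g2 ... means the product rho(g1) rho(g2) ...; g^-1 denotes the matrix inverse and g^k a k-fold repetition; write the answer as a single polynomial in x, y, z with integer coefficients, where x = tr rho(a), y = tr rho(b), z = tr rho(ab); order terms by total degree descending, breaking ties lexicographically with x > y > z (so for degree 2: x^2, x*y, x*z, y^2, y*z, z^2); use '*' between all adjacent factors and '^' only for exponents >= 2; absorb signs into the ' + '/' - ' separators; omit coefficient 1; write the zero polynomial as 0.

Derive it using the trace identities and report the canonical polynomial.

and trace(a^-1) = trace(a) = x
trace(a^-2) = trace(a^-1)*trace(a) - trace(1)   [inverse elimination on a] = x^2 - 2
and trace(a^-3) = trace(a^-2)*trace(a) - trace(a^-1)   [inverse elimination on a] = x^3 - 3*x
trace(a^-1 b) = trace(b)*trace(a) - trace(b a)   [inverse elimination on a] = x*y - z
trace(b a^-2) = trace(a^-1 b)*trace(a) - trace(a^-1 b a)   [inverse elimination on a] = x^2*y - x*z - y
next, trace(a^-3 b) = trace(b a^-2)*trace(a) - trace(b a^-1)   [inverse elimination on a] = x^3*y - x^2*z - 2*x*y + z
trace(b^-1 a^-3) = trace(a^-3)*trace(b) - trace(a^-3 b)   [inverse elimination on b] = x^2*z - x*y - z
and trace(b^-1 a^-2) = trace(a^-2)*trace(b) - trace(a^-2 b)   [inverse elimination on b] = x*z - y
trace(a^-1 b^-1 a^-3) = trace(b^-1 a^-3)*trace(a) - trace(b^-1 a^-2)   [inverse elimination on a] = x^3*z - x^2*y - 2*x*z + y
next, trace(a^-5 b^-1) = trace(a^-1 b^-1 a^-3)*trace(a) - trace(a^-1 b^-1 a^-2)   [inverse elimination on a] = x^4*z - x^3*y - 3*x^2*z + 2*x*y + z
trace(a^-4) = trace(a^-3)*trace(a) - trace(a^-2)   [inverse elimination on a] = x^4 - 4*x^2 + 2
next, trace(a^-5) = trace(a^-4)*trace(a) - trace(a^-3)   [inverse elimination on a] = x^5 - 5*x^3 + 5*x
trace(a^-4 b^-2 a^-1) = trace(a^-5 b^-1)*trace(b) - trace(a^-5)   [inverse elimination on b] = x^4*y*z - x^5 - x^3*y^2 - 3*x^2*y*z + 5*x^3 + 2*x*y^2 + y*z - 5*x
next, trace(a^-4 b^-2) = trace(b^-1 a^-4)*trace(b) - trace(b^-1 a^-4 b)   [inverse elimination on b] = x^3*y*z - x^4 - x^2*y^2 - 2*x*y*z + 4*x^2 + y^2 - 2
next, trace(a^-5 b^-2 a^-1) = trace(a^-4 b^-2 a^-1)*trace(a) - trace(a^-4 b^-2)   [inverse elimination on a] = x^5*y*z - x^6 - x^4*y^2 - 4*x^3*y*z + 6*x^4 + 3*x^2*y^2 + 3*x*y*z - 9*x^2 - y^2 + 2

x^5*y*z - x^6 - x^4*y^2 - 4*x^3*y*z + 6*x^4 + 3*x^2*y^2 + 3*x*y*z - 9*x^2 - y^2 + 2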